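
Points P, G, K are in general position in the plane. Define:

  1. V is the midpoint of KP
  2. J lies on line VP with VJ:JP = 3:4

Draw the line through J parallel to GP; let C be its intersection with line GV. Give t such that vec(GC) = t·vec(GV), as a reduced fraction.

t = 4/7

Set P = (0, 0), G = (1, 0), K = (0, 1); any affine frame gives the same invariant.
1. V is the midpoint of KP ⇒ V = (0, 1/2)
2. J lies on line VP with VJ:JP = 3:4 ⇒ J = (0, 2/7)
through J parallel to GP: direction (-1, 0); meets GV at C = (3/7, 2/7)
C = G + t·(V−G) with t = 4/7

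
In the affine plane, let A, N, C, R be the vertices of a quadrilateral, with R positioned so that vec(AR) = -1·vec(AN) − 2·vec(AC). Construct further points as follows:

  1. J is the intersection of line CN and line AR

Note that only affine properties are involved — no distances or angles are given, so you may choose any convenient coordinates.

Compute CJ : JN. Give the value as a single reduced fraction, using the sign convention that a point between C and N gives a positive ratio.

CJ:JN = 1/2

Work in coordinates with A = (0, 0), N = (1, 0), C = (0, 1), R = (-1, -2).
1. J is the intersection of line CN and line AR ⇒ J = (1/3, 2/3)
J = C + t·(N−C) with t = 1/3, so CJ:JN = t:(1−t) = 1/3:2/3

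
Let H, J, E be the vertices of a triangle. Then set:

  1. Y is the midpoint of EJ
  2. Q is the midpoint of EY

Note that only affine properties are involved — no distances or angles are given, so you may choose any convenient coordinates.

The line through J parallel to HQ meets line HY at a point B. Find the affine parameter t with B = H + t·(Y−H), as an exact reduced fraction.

t = 3

Set H = (0, 0), J = (1, 0), E = (0, 1); any affine frame gives the same invariant.
1. Y is the midpoint of EJ ⇒ Y = (1/2, 1/2)
2. Q is the midpoint of EY ⇒ Q = (1/4, 3/4)
through J parallel to HQ: direction (1/4, 3/4); meets HY at B = (3/2, 3/2)
B = H + t·(Y−H) with t = 3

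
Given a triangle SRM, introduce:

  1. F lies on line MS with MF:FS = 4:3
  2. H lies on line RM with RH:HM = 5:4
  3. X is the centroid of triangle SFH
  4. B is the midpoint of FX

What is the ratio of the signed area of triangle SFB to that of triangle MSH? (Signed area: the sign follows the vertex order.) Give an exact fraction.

Choose coordinates S = (0, 0), R = (1, 0), M = (0, 1).
1. F lies on line MS with MF:FS = 4:3 ⇒ F = (0, 3/7)
2. H lies on line RM with RH:HM = 5:4 ⇒ H = (4/9, 5/9)
3. X is the centroid of triangle SFH ⇒ X = (4/27, 62/189)
4. B is the midpoint of FX ⇒ B = (2/27, 143/378)
2·[SFB] = -2/63, 2·[MSH] = 4/9
[SFB]:[MSH] = -2/63:4/9 = -1/14

[SFB]:[MSH] = -1/14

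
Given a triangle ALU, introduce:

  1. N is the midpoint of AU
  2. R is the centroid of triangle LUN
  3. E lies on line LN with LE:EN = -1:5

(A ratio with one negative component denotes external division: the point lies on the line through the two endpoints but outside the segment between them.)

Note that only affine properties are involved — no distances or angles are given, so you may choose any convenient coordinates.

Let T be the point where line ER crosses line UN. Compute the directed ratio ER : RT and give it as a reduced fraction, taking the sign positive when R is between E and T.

ER:RT = 11/4

Choose coordinates A = (0, 0), L = (1, 0), U = (0, 1).
1. N is the midpoint of AU ⇒ N = (0, 1/2)
2. R is the centroid of triangle LUN ⇒ R = (1/3, 1/2)
3. E lies on line LN with LE:EN = -1:5 ⇒ E = (5/4, -1/8)
line ER meets UN at T = (0, 8/11)
R = E + t·(T−E) with t = 11/15, so ER:RT = 11/15:4/15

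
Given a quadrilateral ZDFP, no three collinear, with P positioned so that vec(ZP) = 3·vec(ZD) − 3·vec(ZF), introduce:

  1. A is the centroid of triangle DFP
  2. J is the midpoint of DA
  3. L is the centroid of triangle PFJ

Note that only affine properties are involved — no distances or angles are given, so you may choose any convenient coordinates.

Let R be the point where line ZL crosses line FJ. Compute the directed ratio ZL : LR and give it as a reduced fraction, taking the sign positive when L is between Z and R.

ZL:LR = 17/4

Set Z = (0, 0), D = (1, 0), F = (0, 1), P = (3, -3); any affine frame gives the same invariant.
1. A is the centroid of triangle DFP ⇒ A = (4/3, -2/3)
2. J is the midpoint of DA ⇒ J = (7/6, -1/3)
3. L is the centroid of triangle PFJ ⇒ L = (25/18, -7/9)
line ZL meets FJ at R = (175/102, -49/51)
L = Z + t·(R−Z) with t = 17/21, so ZL:LR = 17/21:4/21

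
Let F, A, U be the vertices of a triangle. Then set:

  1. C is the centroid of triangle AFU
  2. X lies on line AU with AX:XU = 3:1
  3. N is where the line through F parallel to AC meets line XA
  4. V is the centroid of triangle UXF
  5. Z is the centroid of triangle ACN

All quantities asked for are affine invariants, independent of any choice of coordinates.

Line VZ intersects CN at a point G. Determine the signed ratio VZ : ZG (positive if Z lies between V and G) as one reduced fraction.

Set F = (0, 0), A = (1, 0), U = (0, 1); any affine frame gives the same invariant.
1. C is the centroid of triangle AFU ⇒ C = (1/3, 1/3)
2. X lies on line AU with AX:XU = 3:1 ⇒ X = (1/4, 3/4)
3. N is where the line through F parallel to AC meets line XA ⇒ N = (2, -1)
4. V is the centroid of triangle UXF ⇒ V = (1/12, 7/12)
5. Z is the centroid of triangle ACN ⇒ Z = (10/9, -2/9)
line VZ meets CN at G = (-3, 3)
Z = V + t·(G−V) with t = -1/3, so VZ:ZG = -1/3:4/3

VZ:ZG = -1/4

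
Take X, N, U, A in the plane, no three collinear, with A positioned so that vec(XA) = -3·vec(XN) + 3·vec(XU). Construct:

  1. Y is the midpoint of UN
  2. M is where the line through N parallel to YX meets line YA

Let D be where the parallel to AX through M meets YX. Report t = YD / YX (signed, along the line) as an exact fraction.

Set X = (0, 0), N = (1, 0), U = (0, 1), A = (-3, 3); any affine frame gives the same invariant.
1. Y is the midpoint of UN ⇒ Y = (1/2, 1/2)
2. M is where the line through N parallel to YX meets line YA ⇒ M = (13/12, 1/12)
through M parallel to AX: direction (3, -3); meets YX at D = (7/12, 7/12)
D = Y + t·(X−Y) with t = -1/6

t = -1/6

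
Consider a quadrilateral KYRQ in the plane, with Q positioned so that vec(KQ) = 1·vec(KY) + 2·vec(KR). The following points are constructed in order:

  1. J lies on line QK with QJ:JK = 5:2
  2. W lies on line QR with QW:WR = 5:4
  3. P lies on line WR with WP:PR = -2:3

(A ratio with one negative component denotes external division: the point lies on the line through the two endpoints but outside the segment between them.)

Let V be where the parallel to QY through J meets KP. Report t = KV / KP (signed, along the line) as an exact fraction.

Set K = (0, 0), Y = (1, 0), R = (0, 1), Q = (1, 2); any affine frame gives the same invariant.
1. J lies on line QK with QJ:JK = 5:2 ⇒ J = (2/7, 4/7)
2. W lies on line QR with QW:WR = 5:4 ⇒ W = (4/9, 13/9)
3. P lies on line WR with WP:PR = -2:3 ⇒ P = (4/3, 7/3)
through J parallel to QY: direction (0, -2); meets KP at V = (2/7, 1/2)
V = K + t·(P−K) with t = 3/14

t = 3/14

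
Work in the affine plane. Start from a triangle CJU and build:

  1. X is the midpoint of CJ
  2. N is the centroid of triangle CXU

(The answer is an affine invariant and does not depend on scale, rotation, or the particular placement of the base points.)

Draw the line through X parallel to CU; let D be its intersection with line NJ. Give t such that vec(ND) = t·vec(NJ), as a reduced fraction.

Assign C = (0, 0), J = (1, 0), U = (0, 1) — the answer is frame-independent, so this choice is without loss of generality.
1. X is the midpoint of CJ ⇒ X = (1/2, 0)
2. N is the centroid of triangle CXU ⇒ N = (1/6, 1/3)
through X parallel to CU: direction (0, 1); meets NJ at D = (1/2, 1/5)
D = N + t·(J−N) with t = 2/5

t = 2/5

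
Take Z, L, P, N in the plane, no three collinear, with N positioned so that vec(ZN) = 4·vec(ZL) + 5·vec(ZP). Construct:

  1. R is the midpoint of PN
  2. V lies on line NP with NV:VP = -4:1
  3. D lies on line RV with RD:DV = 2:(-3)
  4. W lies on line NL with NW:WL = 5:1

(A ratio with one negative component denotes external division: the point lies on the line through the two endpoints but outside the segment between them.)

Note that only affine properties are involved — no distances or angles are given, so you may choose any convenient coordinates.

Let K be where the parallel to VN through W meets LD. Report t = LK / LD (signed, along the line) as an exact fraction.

t = 1/6

Set Z = (0, 0), L = (1, 0), P = (0, 1), N = (4, 5); any affine frame gives the same invariant.
1. R is the midpoint of PN ⇒ R = (2, 3)
2. V lies on line NP with NV:VP = -4:1 ⇒ V = (-4/3, -1/3)
3. D lies on line RV with RD:DV = 2:(-3) ⇒ D = (26/3, 29/3)
4. W lies on line NL with NW:WL = 5:1 ⇒ W = (3/2, 5/6)
through W parallel to VN: direction (16/3, 16/3); meets LD at K = (41/18, 29/18)
K = L + t·(D−L) with t = 1/6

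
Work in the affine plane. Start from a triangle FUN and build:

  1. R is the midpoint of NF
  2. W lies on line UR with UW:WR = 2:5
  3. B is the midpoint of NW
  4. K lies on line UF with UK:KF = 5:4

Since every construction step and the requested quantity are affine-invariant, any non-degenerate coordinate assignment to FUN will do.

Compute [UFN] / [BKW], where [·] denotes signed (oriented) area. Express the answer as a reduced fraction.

Set F = (0, 0), U = (1, 0), N = (0, 1); any affine frame gives the same invariant.
1. R is the midpoint of NF ⇒ R = (0, 1/2)
2. W lies on line UR with UW:WR = 2:5 ⇒ W = (5/7, 1/7)
3. B is the midpoint of NW ⇒ B = (5/14, 4/7)
4. K lies on line UF with UK:KF = 5:4 ⇒ K = (4/9, 0)
2·[UFN] = -1, 2·[BKW] = 1/6
[UFN]:[BKW] = -1:1/6 = -6

[UFN]:[BKW] = -6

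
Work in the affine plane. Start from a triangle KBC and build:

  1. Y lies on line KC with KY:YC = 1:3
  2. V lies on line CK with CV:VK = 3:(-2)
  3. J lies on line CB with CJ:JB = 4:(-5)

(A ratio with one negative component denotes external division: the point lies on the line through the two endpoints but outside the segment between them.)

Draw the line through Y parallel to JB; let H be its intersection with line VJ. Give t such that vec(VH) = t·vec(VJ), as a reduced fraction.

Work in coordinates with K = (0, 0), B = (1, 0), C = (0, 1).
1. Y lies on line KC with KY:YC = 1:3 ⇒ Y = (0, 1/4)
2. V lies on line CK with CV:VK = 3:(-2) ⇒ V = (0, -2)
3. J lies on line CB with CJ:JB = 4:(-5) ⇒ J = (-4, 5)
through Y parallel to JB: direction (5, -5); meets VJ at H = (-3, 13/4)
H = V + t·(J−V) with t = 3/4

t = 3/4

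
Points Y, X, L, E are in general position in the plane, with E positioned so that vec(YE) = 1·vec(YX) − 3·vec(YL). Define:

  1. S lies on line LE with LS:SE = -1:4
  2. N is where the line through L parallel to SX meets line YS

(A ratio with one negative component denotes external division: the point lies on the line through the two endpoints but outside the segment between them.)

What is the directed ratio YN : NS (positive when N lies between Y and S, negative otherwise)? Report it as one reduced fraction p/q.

Set Y = (0, 0), X = (1, 0), L = (0, 1), E = (1, -3); any affine frame gives the same invariant.
1. S lies on line LE with LS:SE = -1:4 ⇒ S = (-1/3, 7/3)
2. N is where the line through L parallel to SX meets line YS ⇒ N = (-4/21, 4/3)
N = Y + t·(S−Y) with t = 4/7, so YN:NS = t:(1−t) = 4/7:3/7

YN:NS = 4/3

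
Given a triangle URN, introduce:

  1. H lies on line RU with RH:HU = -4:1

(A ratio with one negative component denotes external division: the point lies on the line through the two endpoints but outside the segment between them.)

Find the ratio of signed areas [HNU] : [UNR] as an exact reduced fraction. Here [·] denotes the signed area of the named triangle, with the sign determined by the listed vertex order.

[HNU]:[UNR] = 1/3

Choose coordinates U = (0, 0), R = (1, 0), N = (0, 1).
1. H lies on line RU with RH:HU = -4:1 ⇒ H = (-1/3, 0)
2·[HNU] = -1/3, 2·[UNR] = -1
[HNU]:[UNR] = -1/3:-1 = 1/3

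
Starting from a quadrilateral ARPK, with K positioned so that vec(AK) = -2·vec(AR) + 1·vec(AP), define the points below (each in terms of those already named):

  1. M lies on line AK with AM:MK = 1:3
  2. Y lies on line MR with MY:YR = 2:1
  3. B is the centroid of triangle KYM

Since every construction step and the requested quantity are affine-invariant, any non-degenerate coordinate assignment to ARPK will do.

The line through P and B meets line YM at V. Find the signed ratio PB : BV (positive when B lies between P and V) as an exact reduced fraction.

PB:BV = 4

Work in coordinates with A = (0, 0), R = (1, 0), P = (0, 1), K = (-2, 1).
1. M lies on line AK with AM:MK = 1:3 ⇒ M = (-1/2, 1/4)
2. Y lies on line MR with MY:YR = 2:1 ⇒ Y = (1/2, 1/12)
3. B is the centroid of triangle KYM ⇒ B = (-2/3, 4/9)
line PB meets YM at V = (-5/6, 11/36)
B = P + t·(V−P) with t = 4/5, so PB:BV = 4/5:1/5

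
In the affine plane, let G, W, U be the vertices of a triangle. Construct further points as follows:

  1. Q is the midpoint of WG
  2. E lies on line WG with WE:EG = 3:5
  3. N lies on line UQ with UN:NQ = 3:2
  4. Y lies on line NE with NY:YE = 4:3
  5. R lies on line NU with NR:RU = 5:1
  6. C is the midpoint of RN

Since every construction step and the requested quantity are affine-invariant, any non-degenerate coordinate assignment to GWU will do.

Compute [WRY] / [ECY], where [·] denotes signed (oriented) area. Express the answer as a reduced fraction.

[WRY]:[ECY] = 112/5

Set G = (0, 0), W = (1, 0), U = (0, 1); any affine frame gives the same invariant.
1. Q is the midpoint of WG ⇒ Q = (1/2, 0)
2. E lies on line WG with WE:EG = 3:5 ⇒ E = (5/8, 0)
3. N lies on line UQ with UN:NQ = 3:2 ⇒ N = (3/10, 2/5)
4. Y lies on line NE with NY:YE = 4:3 ⇒ Y = (17/35, 6/35)
5. R lies on line NU with NR:RU = 5:1 ⇒ R = (1/20, 9/10)
6. C is the midpoint of RN ⇒ C = (7/40, 13/20)
2·[WRY] = 3/10, 2·[ECY] = 3/224
[WRY]:[ECY] = 3/10:3/224 = 112/5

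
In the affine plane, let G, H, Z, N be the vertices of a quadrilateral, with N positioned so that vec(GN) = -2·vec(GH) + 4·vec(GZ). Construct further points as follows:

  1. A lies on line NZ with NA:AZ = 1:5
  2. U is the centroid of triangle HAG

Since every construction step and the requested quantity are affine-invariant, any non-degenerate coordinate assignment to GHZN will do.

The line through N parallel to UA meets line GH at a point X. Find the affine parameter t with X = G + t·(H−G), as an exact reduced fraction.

Assign G = (0, 0), H = (1, 0), Z = (0, 1), N = (-2, 4) — the answer is frame-independent, so this choice is without loss of generality.
1. A lies on line NZ with NA:AZ = 1:5 ⇒ A = (-5/3, 7/2)
2. U is the centroid of triangle HAG ⇒ U = (-2/9, 7/6)
through N parallel to UA: direction (-13/9, 7/3); meets GH at X = (10/21, 0)
X = G + t·(H−G) with t = 10/21

t = 10/21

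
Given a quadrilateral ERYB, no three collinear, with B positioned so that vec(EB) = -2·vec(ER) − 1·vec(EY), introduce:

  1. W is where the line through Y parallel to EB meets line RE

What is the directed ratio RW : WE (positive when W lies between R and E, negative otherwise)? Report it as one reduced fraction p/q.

RW:WE = -3/2

Assign E = (0, 0), R = (1, 0), Y = (0, 1), B = (-2, -1) — the answer is frame-independent, so this choice is without loss of generality.
1. W is where the line through Y parallel to EB meets line RE ⇒ W = (-2, 0)
W = R + t·(E−R) with t = 3, so RW:WE = t:(1−t) = 3:-2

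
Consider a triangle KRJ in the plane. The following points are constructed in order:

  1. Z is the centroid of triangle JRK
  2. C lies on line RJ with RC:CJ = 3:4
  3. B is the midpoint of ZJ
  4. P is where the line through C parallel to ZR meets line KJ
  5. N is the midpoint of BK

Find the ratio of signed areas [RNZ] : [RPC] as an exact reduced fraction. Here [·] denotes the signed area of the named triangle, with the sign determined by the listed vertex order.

Choose coordinates K = (0, 0), R = (1, 0), J = (0, 1).
1. Z is the centroid of triangle JRK ⇒ Z = (1/3, 1/3)
2. C lies on line RJ with RC:CJ = 3:4 ⇒ C = (4/7, 3/7)
3. B is the midpoint of ZJ ⇒ B = (1/6, 2/3)
4. P is where the line through C parallel to ZR meets line KJ ⇒ P = (0, 5/7)
5. N is the midpoint of BK ⇒ N = (1/12, 1/3)
2·[RNZ] = -1/12, 2·[RPC] = -6/49
[RNZ]:[RPC] = -1/12:-6/49 = 49/72

[RNZ]:[RPC] = 49/72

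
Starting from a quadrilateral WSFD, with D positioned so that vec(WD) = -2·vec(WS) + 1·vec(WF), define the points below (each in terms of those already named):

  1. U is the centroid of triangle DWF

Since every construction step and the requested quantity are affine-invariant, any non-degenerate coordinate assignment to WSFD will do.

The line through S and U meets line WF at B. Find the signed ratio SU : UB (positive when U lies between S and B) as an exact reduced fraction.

SU:UB = -5/2

Assign W = (0, 0), S = (1, 0), F = (0, 1), D = (-2, 1) — the answer is frame-independent, so this choice is without loss of generality.
1. U is the centroid of triangle DWF ⇒ U = (-2/3, 2/3)
line SU meets WF at B = (0, 2/5)
U = S + t·(B−S) with t = 5/3, so SU:UB = 5/3:-2/3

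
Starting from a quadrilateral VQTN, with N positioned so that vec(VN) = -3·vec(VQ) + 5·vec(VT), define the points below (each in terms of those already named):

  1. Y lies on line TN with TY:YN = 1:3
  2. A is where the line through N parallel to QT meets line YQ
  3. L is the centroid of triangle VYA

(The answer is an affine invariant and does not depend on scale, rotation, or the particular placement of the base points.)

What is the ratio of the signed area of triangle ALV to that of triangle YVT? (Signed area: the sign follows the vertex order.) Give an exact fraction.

Choose coordinates V = (0, 0), Q = (1, 0), T = (0, 1), N = (-3, 5).
1. Y lies on line TN with TY:YN = 1:3 ⇒ Y = (-3/4, 2)
2. A is where the line through N parallel to QT meets line YQ ⇒ A = (-6, 8)
3. L is the centroid of triangle VYA ⇒ L = (-9/4, 10/3)
2·[ALV] = -2, 2·[YVT] = 3/4
[ALV]:[YVT] = -2:3/4 = -8/3

[ALV]:[YVT] = -8/3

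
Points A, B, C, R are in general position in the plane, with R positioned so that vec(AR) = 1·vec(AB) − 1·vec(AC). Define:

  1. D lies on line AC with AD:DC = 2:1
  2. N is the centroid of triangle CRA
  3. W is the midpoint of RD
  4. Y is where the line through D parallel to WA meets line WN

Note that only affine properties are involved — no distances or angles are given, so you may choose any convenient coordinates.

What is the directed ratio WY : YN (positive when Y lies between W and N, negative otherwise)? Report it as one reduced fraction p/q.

WY:YN = -6/5

Assign A = (0, 0), B = (1, 0), C = (0, 1), R = (1, -1) — the answer is frame-independent, so this choice is without loss of generality.
1. D lies on line AC with AD:DC = 2:1 ⇒ D = (0, 2/3)
2. N is the centroid of triangle CRA ⇒ N = (1/3, 0)
3. W is the midpoint of RD ⇒ W = (1/2, -1/6)
4. Y is where the line through D parallel to WA meets line WN ⇒ Y = (-1/2, 5/6)
Y = W + t·(N−W) with t = 6, so WY:YN = t:(1−t) = 6:-5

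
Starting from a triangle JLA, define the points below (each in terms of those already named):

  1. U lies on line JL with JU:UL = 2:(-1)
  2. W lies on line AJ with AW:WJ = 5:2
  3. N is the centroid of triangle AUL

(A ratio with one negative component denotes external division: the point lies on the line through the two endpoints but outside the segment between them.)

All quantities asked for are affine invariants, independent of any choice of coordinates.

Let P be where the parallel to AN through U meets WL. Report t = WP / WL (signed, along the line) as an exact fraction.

Assign J = (0, 0), L = (1, 0), A = (0, 1) — the answer is frame-independent, so this choice is without loss of generality.
1. U lies on line JL with JU:UL = 2:(-1) ⇒ U = (2, 0)
2. W lies on line AJ with AW:WJ = 5:2 ⇒ W = (0, 2/7)
3. N is the centroid of triangle AUL ⇒ N = (1, 1/3)
through U parallel to AN: direction (1, -2/3); meets WL at P = (11/4, -1/2)
P = W + t·(L−W) with t = 11/4

t = 11/4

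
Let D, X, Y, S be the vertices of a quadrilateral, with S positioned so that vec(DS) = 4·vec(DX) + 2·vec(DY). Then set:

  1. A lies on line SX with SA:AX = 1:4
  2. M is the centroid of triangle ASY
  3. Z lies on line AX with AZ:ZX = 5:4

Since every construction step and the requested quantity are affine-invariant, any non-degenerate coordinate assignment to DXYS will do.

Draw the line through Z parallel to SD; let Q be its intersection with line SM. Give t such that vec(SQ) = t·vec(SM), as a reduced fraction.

Set D = (0, 0), X = (1, 0), Y = (0, 1), S = (4, 2); any affine frame gives the same invariant.
1. A lies on line SX with SA:AX = 1:4 ⇒ A = (17/5, 8/5)
2. M is the centroid of triangle ASY ⇒ M = (37/15, 23/15)
3. Z lies on line AX with AZ:ZX = 5:4 ⇒ Z = (31/15, 32/45)
through Z parallel to SD: direction (-4, -2); meets SM at Q = (2287/405, 1013/405)
Q = S + t·(M−S) with t = -29/27

t = -29/27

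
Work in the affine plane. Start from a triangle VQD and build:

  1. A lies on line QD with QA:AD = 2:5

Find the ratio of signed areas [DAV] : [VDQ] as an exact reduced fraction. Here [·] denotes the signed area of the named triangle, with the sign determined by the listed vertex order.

Assign V = (0, 0), Q = (1, 0), D = (0, 1) — the answer is frame-independent, so this choice is without loss of generality.
1. A lies on line QD with QA:AD = 2:5 ⇒ A = (5/7, 2/7)
2·[DAV] = -5/7, 2·[VDQ] = -1
[DAV]:[VDQ] = -5/7:-1 = 5/7

[DAV]:[VDQ] = 5/7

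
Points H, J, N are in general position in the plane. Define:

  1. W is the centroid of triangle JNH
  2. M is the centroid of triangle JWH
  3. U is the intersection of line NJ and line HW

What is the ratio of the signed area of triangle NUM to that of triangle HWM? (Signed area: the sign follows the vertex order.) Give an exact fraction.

[NUM]:[HWM] = 2

Choose coordinates H = (0, 0), J = (1, 0), N = (0, 1).
1. W is the centroid of triangle JNH ⇒ W = (1/3, 1/3)
2. M is the centroid of triangle JWH ⇒ M = (4/9, 1/9)
3. U is the intersection of line NJ and line HW ⇒ U = (1/2, 1/2)
2·[NUM] = -2/9, 2·[HWM] = -1/9
[NUM]:[HWM] = -2/9:-1/9 = 2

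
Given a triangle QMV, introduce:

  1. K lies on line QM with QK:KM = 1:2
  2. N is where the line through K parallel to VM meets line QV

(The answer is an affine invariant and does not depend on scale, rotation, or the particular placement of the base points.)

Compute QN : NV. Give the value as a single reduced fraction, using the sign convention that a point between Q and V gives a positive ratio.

Assign Q = (0, 0), M = (1, 0), V = (0, 1) — the answer is frame-independent, so this choice is without loss of generality.
1. K lies on line QM with QK:KM = 1:2 ⇒ K = (1/3, 0)
2. N is where the line through K parallel to VM meets line QV ⇒ N = (0, 1/3)
N = Q + t·(V−Q) with t = 1/3, so QN:NV = t:(1−t) = 1/3:2/3

QN:NV = 1/2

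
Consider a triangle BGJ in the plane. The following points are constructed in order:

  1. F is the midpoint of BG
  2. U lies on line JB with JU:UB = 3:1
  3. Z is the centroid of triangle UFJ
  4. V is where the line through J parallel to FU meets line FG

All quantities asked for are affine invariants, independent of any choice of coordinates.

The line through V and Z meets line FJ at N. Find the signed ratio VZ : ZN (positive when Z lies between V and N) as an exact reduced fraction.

VZ:ZN = -13

Choose coordinates B = (0, 0), G = (1, 0), J = (0, 1).
1. F is the midpoint of BG ⇒ F = (1/2, 0)
2. U lies on line JB with JU:UB = 3:1 ⇒ U = (0, 1/4)
3. Z is the centroid of triangle UFJ ⇒ Z = (1/6, 5/12)
4. V is where the line through J parallel to FU meets line FG ⇒ V = (2, 0)
line VZ meets FJ at N = (4/13, 5/13)
Z = V + t·(N−V) with t = 13/12, so VZ:ZN = 13/12:-1/12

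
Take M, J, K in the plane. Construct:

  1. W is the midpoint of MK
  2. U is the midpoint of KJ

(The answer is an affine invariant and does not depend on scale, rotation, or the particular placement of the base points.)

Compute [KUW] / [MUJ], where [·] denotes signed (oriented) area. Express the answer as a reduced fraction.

Work in coordinates with M = (0, 0), J = (1, 0), K = (0, 1).
1. W is the midpoint of MK ⇒ W = (0, 1/2)
2. U is the midpoint of KJ ⇒ U = (1/2, 1/2)
2·[KUW] = -1/4, 2·[MUJ] = -1/2
[KUW]:[MUJ] = -1/4:-1/2 = 1/2

[KUW]:[MUJ] = 1/2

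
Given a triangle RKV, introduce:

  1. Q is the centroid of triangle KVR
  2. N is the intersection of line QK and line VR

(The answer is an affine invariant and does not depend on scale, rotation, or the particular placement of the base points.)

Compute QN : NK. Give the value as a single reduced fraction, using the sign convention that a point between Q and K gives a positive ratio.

Work in coordinates with R = (0, 0), K = (1, 0), V = (0, 1).
1. Q is the centroid of triangle KVR ⇒ Q = (1/3, 1/3)
2. N is the intersection of line QK and line VR ⇒ N = (0, 1/2)
N = Q + t·(K−Q) with t = -1/2, so QN:NK = t:(1−t) = -1/2:3/2

QN:NK = -1/3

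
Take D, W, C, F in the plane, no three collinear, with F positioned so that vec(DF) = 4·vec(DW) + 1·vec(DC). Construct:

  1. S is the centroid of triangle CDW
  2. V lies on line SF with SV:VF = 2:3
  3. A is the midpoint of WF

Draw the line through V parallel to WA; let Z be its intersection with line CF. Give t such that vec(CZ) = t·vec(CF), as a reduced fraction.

Set D = (0, 0), W = (1, 0), C = (0, 1), F = (4, 1); any affine frame gives the same invariant.
1. S is the centroid of triangle CDW ⇒ S = (1/3, 1/3)
2. V lies on line SF with SV:VF = 2:3 ⇒ V = (9/5, 3/5)
3. A is the midpoint of WF ⇒ A = (5/2, 1/2)
through V parallel to WA: direction (3/2, 1/2); meets CF at Z = (3, 1)
Z = C + t·(F−C) with t = 3/4

t = 3/4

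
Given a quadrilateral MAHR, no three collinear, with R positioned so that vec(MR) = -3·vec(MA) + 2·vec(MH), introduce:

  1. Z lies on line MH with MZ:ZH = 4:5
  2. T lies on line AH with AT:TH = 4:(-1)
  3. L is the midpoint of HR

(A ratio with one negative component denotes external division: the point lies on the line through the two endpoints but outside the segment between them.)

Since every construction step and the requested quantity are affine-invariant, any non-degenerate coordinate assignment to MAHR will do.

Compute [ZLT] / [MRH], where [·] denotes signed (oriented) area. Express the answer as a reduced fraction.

[ZLT]:[MRH] = 53/162

Set M = (0, 0), A = (1, 0), H = (0, 1), R = (-3, 2); any affine frame gives the same invariant.
1. Z lies on line MH with MZ:ZH = 4:5 ⇒ Z = (0, 4/9)
2. T lies on line AH with AT:TH = 4:(-1) ⇒ T = (-1/3, 4/3)
3. L is the midpoint of HR ⇒ L = (-3/2, 3/2)
2·[ZLT] = -53/54, 2·[MRH] = -3
[ZLT]:[MRH] = -53/54:-3 = 53/162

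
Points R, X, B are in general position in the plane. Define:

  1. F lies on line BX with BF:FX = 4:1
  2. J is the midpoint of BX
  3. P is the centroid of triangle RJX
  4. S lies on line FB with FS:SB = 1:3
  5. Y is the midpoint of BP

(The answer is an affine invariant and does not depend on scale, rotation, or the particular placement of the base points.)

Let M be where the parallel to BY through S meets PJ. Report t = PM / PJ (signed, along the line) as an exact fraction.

Work in coordinates with R = (0, 0), X = (1, 0), B = (0, 1).
1. F lies on line BX with BF:FX = 4:1 ⇒ F = (4/5, 1/5)
2. J is the midpoint of BX ⇒ J = (1/2, 1/2)
3. P is the centroid of triangle RJX ⇒ P = (1/2, 1/6)
4. S lies on line FB with FS:SB = 1:3 ⇒ S = (3/5, 2/5)
5. Y is the midpoint of BP ⇒ Y = (1/4, 7/12)
through S parallel to BY: direction (1/4, -5/12); meets PJ at M = (1/2, 17/30)
M = P + t·(J−P) with t = 6/5

t = 6/5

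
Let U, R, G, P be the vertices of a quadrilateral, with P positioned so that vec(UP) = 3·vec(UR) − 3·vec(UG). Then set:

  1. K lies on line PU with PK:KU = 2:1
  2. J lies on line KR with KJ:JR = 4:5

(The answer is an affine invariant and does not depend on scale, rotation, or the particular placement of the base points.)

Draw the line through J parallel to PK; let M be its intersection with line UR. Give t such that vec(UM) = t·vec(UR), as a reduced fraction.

Choose coordinates U = (0, 0), R = (1, 0), G = (0, 1), P = (3, -3).
1. K lies on line PU with PK:KU = 2:1 ⇒ K = (1, -1)
2. J lies on line KR with KJ:JR = 4:5 ⇒ J = (1, -5/9)
through J parallel to PK: direction (-2, 2); meets UR at M = (4/9, 0)
M = U + t·(R−U) with t = 4/9

t = 4/9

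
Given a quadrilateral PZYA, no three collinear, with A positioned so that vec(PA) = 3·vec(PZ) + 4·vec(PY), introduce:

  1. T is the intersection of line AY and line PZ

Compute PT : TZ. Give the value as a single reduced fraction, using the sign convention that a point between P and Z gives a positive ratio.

Assign P = (0, 0), Z = (1, 0), Y = (0, 1), A = (3, 4) — the answer is frame-independent, so this choice is without loss of generality.
1. T is the intersection of line AY and line PZ ⇒ T = (-1, 0)
T = P + t·(Z−P) with t = -1, so PT:TZ = t:(1−t) = -1:2

PT:TZ = -1/2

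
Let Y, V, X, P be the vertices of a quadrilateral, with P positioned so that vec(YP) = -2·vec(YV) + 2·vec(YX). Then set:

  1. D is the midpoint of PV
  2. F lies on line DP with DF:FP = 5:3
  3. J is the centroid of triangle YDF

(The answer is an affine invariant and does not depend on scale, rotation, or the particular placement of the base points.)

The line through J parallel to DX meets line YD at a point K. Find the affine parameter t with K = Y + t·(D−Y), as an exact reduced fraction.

Set Y = (0, 0), V = (1, 0), X = (0, 1), P = (-2, 2); any affine frame gives the same invariant.
1. D is the midpoint of PV ⇒ D = (-1/2, 1)
2. F lies on line DP with DF:FP = 5:3 ⇒ F = (-23/16, 13/8)
3. J is the centroid of triangle YDF ⇒ J = (-31/48, 7/8)
through J parallel to DX: direction (1/2, 0); meets YD at K = (-7/16, 7/8)
K = Y + t·(D−Y) with t = 7/8

t = 7/8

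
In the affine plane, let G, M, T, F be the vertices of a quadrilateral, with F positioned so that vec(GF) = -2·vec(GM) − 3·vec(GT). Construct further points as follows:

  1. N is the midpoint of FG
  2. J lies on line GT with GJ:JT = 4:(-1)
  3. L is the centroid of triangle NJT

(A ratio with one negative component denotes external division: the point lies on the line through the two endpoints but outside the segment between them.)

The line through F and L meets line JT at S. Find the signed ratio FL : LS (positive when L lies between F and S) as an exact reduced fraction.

Assign G = (0, 0), M = (1, 0), T = (0, 1), F = (-2, -3) — the answer is frame-independent, so this choice is without loss of generality.
1. N is the midpoint of FG ⇒ N = (-1, -3/2)
2. J lies on line GT with GJ:JT = 4:(-1) ⇒ J = (0, 4/3)
3. L is the centroid of triangle NJT ⇒ L = (-1/3, 5/18)
line FL meets JT at S = (0, 14/15)
L = F + t·(S−F) with t = 5/6, so FL:LS = 5/6:1/6

FL:LS = 5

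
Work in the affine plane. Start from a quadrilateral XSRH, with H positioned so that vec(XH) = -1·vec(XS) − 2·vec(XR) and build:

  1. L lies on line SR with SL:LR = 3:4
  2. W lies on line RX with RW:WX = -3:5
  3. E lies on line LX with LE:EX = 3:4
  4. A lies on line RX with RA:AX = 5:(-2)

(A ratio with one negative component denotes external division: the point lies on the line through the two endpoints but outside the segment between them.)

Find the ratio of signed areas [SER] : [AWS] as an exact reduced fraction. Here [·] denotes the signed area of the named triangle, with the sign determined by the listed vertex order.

[SER]:[AWS] = 18/133

Assign X = (0, 0), S = (1, 0), R = (0, 1), H = (-1, -2) — the answer is frame-independent, so this choice is without loss of generality.
1. L lies on line SR with SL:LR = 3:4 ⇒ L = (4/7, 3/7)
2. W lies on line RX with RW:WX = -3:5 ⇒ W = (0, 5/2)
3. E lies on line LX with LE:EX = 3:4 ⇒ E = (16/49, 12/49)
4. A lies on line RX with RA:AX = 5:(-2) ⇒ A = (0, -2/3)
2·[SER] = -3/7, 2·[AWS] = -19/6
[SER]:[AWS] = -3/7:-19/6 = 18/133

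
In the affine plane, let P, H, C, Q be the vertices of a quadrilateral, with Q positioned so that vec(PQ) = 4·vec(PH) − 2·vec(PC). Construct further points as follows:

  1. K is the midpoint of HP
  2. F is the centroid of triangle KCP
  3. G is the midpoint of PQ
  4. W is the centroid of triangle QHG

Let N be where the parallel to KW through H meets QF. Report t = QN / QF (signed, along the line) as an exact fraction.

Choose coordinates P = (0, 0), H = (1, 0), C = (0, 1), Q = (4, -2).
1. K is the midpoint of HP ⇒ K = (1/2, 0)
2. F is the centroid of triangle KCP ⇒ F = (1/6, 1/3)
3. G is the midpoint of PQ ⇒ G = (2, -1)
4. W is the centroid of triangle QHG ⇒ W = (7/3, -1)
through H parallel to KW: direction (11/6, -1); meets QF at N = (-7/4, 3/2)
N = Q + t·(F−Q) with t = 3/2

t = 3/2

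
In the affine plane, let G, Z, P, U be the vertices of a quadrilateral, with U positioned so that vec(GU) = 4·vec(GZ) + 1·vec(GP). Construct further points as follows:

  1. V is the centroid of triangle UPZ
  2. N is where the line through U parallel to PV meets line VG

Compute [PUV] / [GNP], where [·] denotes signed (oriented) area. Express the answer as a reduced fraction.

[PUV]:[GNP] = -4/9

Choose coordinates G = (0, 0), Z = (1, 0), P = (0, 1), U = (4, 1).
1. V is the centroid of triangle UPZ ⇒ V = (5/3, 2/3)
2. N is where the line through U parallel to PV meets line VG ⇒ N = (3, 6/5)
2·[PUV] = -4/3, 2·[GNP] = 3
[PUV]:[GNP] = -4/3:3 = -4/9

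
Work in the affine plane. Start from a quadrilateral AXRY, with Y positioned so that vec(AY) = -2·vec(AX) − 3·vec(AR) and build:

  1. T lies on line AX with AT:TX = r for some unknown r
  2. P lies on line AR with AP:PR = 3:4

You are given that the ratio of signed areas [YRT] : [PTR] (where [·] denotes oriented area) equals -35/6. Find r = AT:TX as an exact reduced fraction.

r = -3/4

Work in coordinates with A = (0, 0), X = (1, 0), R = (0, 1), Y = (-2, -3).
1. With AT:TX = r, write λ = r/(r+1) so T = A + λ·(X−A); T is affine-linear in λ
2. P lies on line AR with AP:PR = 3:4 ⇒ P = (0, 3/7)
Every point depending on T is an affine combination of T and λ-independent points, so each such coordinate is linear in λ; the λ² term in each signed area is a multiple of (X−A)×(X−A) = 0, so 2·[YRT] and 2·[PTR] are each linear in λ. Evaluating at λ=0 and λ=1:
  2·[YRT] = -4·λ − 2,   2·[PTR] = 4/7·λ
So [YRT]:[PTR] = (-4·λ − 2) / (4/7·λ). Setting this equal to -35/6:
  -4·λ − 2 = -35/6·(4/7·λ)  ⇒  λ = -3
Then r = λ/(1−λ) = (-3)/(4) = -3/4. Check: with r = -3/4, T = (-3, 0) and [YRT]:[PTR] = -35/6 as required.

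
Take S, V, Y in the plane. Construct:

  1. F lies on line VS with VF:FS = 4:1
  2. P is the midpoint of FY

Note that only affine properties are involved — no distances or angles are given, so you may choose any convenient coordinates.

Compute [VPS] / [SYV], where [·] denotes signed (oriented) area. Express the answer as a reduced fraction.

[VPS]:[SYV] = -1/2

Set S = (0, 0), V = (1, 0), Y = (0, 1); any affine frame gives the same invariant.
1. F lies on line VS with VF:FS = 4:1 ⇒ F = (1/5, 0)
2. P is the midpoint of FY ⇒ P = (1/10, 1/2)
2·[VPS] = 1/2, 2·[SYV] = -1
[VPS]:[SYV] = 1/2:-1 = -1/2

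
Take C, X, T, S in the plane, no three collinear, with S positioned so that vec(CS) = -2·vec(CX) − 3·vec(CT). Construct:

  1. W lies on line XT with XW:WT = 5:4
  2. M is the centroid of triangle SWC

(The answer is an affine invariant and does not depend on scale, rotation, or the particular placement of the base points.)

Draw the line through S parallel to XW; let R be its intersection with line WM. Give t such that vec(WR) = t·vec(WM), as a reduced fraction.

Set C = (0, 0), X = (1, 0), T = (0, 1), S = (-2, -3); any affine frame gives the same invariant.
1. W lies on line XT with XW:WT = 5:4 ⇒ W = (4/9, 5/9)
2. M is the centroid of triangle SWC ⇒ M = (-14/27, -22/27)
through S parallel to XW: direction (-5/9, 5/9); meets WM at R = (-128/63, -187/63)
R = W + t·(M−W) with t = 18/7

t = 18/7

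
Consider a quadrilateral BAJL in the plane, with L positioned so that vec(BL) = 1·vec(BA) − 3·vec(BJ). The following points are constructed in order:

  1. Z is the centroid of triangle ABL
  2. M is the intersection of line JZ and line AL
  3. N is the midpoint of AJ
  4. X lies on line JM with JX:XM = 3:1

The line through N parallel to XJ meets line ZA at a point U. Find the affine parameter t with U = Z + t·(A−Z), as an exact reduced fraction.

t = 1/2

Set B = (0, 0), A = (1, 0), J = (0, 1), L = (1, -3); any affine frame gives the same invariant.
1. Z is the centroid of triangle ABL ⇒ Z = (2/3, -1)
2. M is the intersection of line JZ and line AL ⇒ M = (1, -2)
3. N is the midpoint of AJ ⇒ N = (1/2, 1/2)
4. X lies on line JM with JX:XM = 3:1 ⇒ X = (3/4, -5/4)
through N parallel to XJ: direction (-3/4, 9/4); meets ZA at U = (5/6, -1/2)
U = Z + t·(A−Z) with t = 1/2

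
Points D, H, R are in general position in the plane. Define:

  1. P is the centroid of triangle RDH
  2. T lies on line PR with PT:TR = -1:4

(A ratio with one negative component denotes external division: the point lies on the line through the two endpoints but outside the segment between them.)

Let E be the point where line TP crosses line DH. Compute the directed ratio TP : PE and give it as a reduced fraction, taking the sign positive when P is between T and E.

TP:PE = -2/3

Assign D = (0, 0), H = (1, 0), R = (0, 1) — the answer is frame-independent, so this choice is without loss of generality.
1. P is the centroid of triangle RDH ⇒ P = (1/3, 1/3)
2. T lies on line PR with PT:TR = -1:4 ⇒ T = (4/9, 1/9)
line TP meets DH at E = (1/2, 0)
P = T + t·(E−T) with t = -2, so TP:PE = -2:3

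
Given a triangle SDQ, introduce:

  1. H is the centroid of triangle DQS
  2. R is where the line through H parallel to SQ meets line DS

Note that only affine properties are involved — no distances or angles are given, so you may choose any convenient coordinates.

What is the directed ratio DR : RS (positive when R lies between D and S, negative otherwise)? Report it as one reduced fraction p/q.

Set S = (0, 0), D = (1, 0), Q = (0, 1); any affine frame gives the same invariant.
1. H is the centroid of triangle DQS ⇒ H = (1/3, 1/3)
2. R is where the line through H parallel to SQ meets line DS ⇒ R = (1/3, 0)
R = D + t·(S−D) with t = 2/3, so DR:RS = t:(1−t) = 2/3:1/3

DR:RS = 2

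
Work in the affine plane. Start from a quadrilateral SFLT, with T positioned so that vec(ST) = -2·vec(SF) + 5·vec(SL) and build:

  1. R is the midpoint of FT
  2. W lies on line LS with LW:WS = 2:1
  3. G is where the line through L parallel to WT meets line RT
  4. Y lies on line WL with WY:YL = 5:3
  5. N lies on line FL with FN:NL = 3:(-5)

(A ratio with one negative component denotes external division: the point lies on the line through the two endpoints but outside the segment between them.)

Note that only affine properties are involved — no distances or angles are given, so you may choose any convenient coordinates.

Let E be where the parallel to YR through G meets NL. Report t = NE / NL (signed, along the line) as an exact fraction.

t = 89/75

Work in coordinates with S = (0, 0), F = (1, 0), L = (0, 1), T = (-2, 5).
1. R is the midpoint of FT ⇒ R = (-1/2, 5/2)
2. W lies on line LS with LW:WS = 2:1 ⇒ W = (0, 1/3)
3. G is where the line through L parallel to WT meets line RT ⇒ G = (-1, 10/3)
4. Y lies on line WL with WY:YL = 5:3 ⇒ Y = (0, 3/4)
5. N lies on line FL with FN:NL = 3:(-5) ⇒ N = (5/2, -3/2)
through G parallel to YR: direction (-1/2, 7/4); meets NL at E = (-7/15, 22/15)
E = N + t·(L−N) with t = 89/75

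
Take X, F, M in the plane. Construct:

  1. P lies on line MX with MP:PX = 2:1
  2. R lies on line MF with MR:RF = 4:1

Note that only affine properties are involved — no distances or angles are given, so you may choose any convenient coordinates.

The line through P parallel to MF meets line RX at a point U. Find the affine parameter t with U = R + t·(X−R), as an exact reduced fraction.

Set X = (0, 0), F = (1, 0), M = (0, 1); any affine frame gives the same invariant.
1. P lies on line MX with MP:PX = 2:1 ⇒ P = (0, 1/3)
2. R lies on line MF with MR:RF = 4:1 ⇒ R = (4/5, 1/5)
through P parallel to MF: direction (1, -1); meets RX at U = (4/15, 1/15)
U = R + t·(X−R) with t = 2/3

t = 2/3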